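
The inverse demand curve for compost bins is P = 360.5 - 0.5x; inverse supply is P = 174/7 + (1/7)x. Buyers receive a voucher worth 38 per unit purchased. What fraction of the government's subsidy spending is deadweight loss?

DWL / government spending = 266/5231

Pre-subsidy: 360.5 - 0.5x = 174/7 + (1/7)x gives x* = 4699/9 and P* = 895/9.
With the rebate, buyers effectively pay Pb = Ps − 38, where Ps is the price sellers receive.
On the curves, Pb = 360.5 - 0.5x and Ps = 174/7 + (1/7)x; the wedge Ps − Pb = 38 gives 174/7 + (1/7)x − (360.5 - 0.5x) = 38, so x' = 5231/9.
Then Pb = 360.5 − 0.5·(5231/9) = 629/9 and Ps = 174/7 + (1/7)·(5231/9) = 971/9.
ΔCS = ½(4699/9 + 5231/9)(895/9 − 629/9) = 440230/27; ΔPS = ½(4699/9 + 5231/9)(971/9 − 895/9) = 125780/27.
Government spending = 38 × 5231/9 = 198778/9.
DWL = ½ × 38 × (5231/9 − 4699/9) = 10108/9; fraction = (10108/9) / (198778/9) = 266/5231.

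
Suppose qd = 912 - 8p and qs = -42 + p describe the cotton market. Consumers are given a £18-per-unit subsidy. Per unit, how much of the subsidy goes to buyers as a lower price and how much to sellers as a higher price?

Pre-subsidy: 912 - 8p = -42 + p gives p* = 106, q* = 64.
With the rebate, buyers effectively pay pb = ps − 18, where ps is the price sellers receive.
Demand in terms of ps becomes qd = 912 − 8(ps − 18) = 1056 - 8ps. Setting this equal to supply: 1056 - 8ps = -42 + ps, so ps = 122.
Buyers pay pb = 122 − 18 = 104; q' = -42 + 1·122 = 80.
Buyers' price falls by p* − pb = 106 − 104 = 2; sellers' price rises by ps − p* = 122 − 106 = 16.

Buyers gain £2 per unit; sellers gain £16 per unit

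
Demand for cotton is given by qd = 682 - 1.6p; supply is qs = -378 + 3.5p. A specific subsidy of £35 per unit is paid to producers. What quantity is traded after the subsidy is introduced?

Pre-subsidy: 682 - 1.6p = -378 + 3.5p gives p* = 10600/51, q* = 17822/51.
With the subsidy, sellers receive ps = pb + 35 for each unit, where pb is the price buyers pay.
Supply in terms of pb becomes qs = -378 + 3.5(pb + 35) = -255.5 + 3.5pb. Setting this equal to demand: 682 - 1.6pb = -255.5 + 3.5pb, so pb = 3125/17.
Sellers receive ps = 3125/17 + 35 = 3720/17; q' = 682 − 1.6·(3125/17) = 6594/17.

q' = 6594/17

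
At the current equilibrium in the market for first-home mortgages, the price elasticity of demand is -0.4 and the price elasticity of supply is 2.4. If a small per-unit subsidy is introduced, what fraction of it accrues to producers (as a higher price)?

Producer share = 1/7

For a small subsidy around the equilibrium, the benefit split depends on the relative slopes, which at a point are proportional to the elasticities.
Buyer share = εs/(εs + |εd|) = 2.4/(2.4 + 0.4) = 6/7; seller share = |εd|/(εs + |εd|) = 1/7.
So producers capture 1/7 of the subsidy.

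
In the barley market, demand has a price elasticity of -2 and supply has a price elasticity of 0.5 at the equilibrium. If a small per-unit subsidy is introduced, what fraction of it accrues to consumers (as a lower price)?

Consumer share = 0.2

For a small subsidy around the equilibrium, the benefit split depends on the relative slopes, which at a point are proportional to the elasticities.
Buyer share = εs/(εs + |εd|) = 0.5/(0.5 + 2) = 0.2; seller share = |εd|/(εs + |εd|) = 0.8.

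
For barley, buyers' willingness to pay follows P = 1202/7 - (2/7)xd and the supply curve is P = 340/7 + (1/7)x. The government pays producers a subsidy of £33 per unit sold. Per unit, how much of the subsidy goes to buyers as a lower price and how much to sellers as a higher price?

Buyers gain £22 per unit; sellers gain £11 per unit

Pre-subsidy: 1202/7 - (2/7)x = 340/7 + (1/7)x gives x* = 862/3 and P* = 1882/21.
With the subsidy, sellers receive Ps = Pb + 33 for each unit, where Pb is the price buyers pay.
On the curves, Pb = 1202/7 - (2/7)x and Ps = 340/7 + (1/7)x; the wedge Ps − Pb = 33 gives 340/7 + (1/7)x − (1202/7 - (2/7)x) = 33, so x' = 1093/3.
Then Pb = 1202/7 − (2/7)·(1093/3) = 1420/21 and Ps = 340/7 + (1/7)·(1093/3) = 2113/21.
Buyers' price falls by P* − Pb = 1882/21 − 1420/21 = 22; sellers' price rises by Ps − P* = 2113/21 − 1882/21 = 11.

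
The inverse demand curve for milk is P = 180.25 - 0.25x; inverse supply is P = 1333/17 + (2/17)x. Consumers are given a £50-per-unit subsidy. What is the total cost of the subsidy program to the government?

Government cost = £20650

Pre-subsidy: 180.25 - 0.25x = 1333/17 + (2/17)x gives x* = 277 and P* = 111.
With the rebate, buyers effectively pay Pb = Ps − 50, where Ps is the price sellers receive.
On the curves, Pb = 180.25 - 0.25x and Ps = 1333/17 + (2/17)x; the wedge Ps − Pb = 50 gives 1333/17 + (2/17)x − (180.25 - 0.25x) = 50, so x' = 413.
Then Pb = 180.25 − 0.25·413 = 77 and Ps = 1333/17 + (2/17)·413 = 127.
Government outlay = subsidy × quantity = 50 × 413 = 20650.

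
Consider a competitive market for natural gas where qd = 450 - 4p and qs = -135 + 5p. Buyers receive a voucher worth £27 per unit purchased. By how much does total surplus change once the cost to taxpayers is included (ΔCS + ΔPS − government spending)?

Pre-subsidy: 450 - 4p = -135 + 5p gives p* = 65, q* = 190.
With the rebate, buyers effectively pay pb = ps − 27, where ps is the price sellers receive.
Demand in terms of ps becomes qd = 450 − 4(ps − 27) = 558 - 4ps. Setting this equal to supply: 558 - 4ps = -135 + 5ps, so ps = 77.
Buyers pay pb = 77 − 27 = 50; q' = -135 + 5·77 = 250.
ΔCS = ½(190 + 250)(65 − 50) = 3300; ΔPS = ½(190 + 250)(77 − 65) = 2640.
Government spending = 27 × 250 = 6750.
Net change = 3300 + 2640 − 6750 = -810. The loss equals the DWL triangle ½·27·60.

Net change in total surplus = -£810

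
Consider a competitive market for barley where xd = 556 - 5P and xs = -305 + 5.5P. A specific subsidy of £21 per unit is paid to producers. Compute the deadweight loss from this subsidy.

Pre-subsidy: 556 - 5P = -305 + 5.5P gives P* = 82, x* = 146.
With the subsidy, sellers receive Ps = Pb + 21 for each unit, where Pb is the price buyers pay.
Supply in terms of Pb becomes xs = -305 + 5.5(Pb + 21) = -189.5 + 5.5Pb. Setting this equal to demand: 556 - 5Pb = -189.5 + 5.5Pb, so Pb = 71.
Sellers receive Ps = 71 + 21 = 92; x' = 556 − 5·71 = 201.
The subsidy expands output by 201 − 146 = 55 past the efficient level; on those units the gap between marginal cost and willingness to pay runs from 0 up to 21.
DWL = ½ × 21 × 55 = 577.5.

Deadweight loss = £577.5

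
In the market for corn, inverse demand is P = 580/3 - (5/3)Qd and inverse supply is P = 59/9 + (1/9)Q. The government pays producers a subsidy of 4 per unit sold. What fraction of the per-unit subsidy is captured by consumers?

Consumer share = 0.9375

Pre-subsidy: 580/3 - (5/3)Q = 59/9 + (1/9)Q gives Q* = 105.0625 and P* = 875/48.
With the subsidy, sellers receive Ps = Pb + 4 for each unit, where Pb is the price buyers pay.
On the curves, Pb = 580/3 - (5/3)Q and Ps = 59/9 + (1/9)Q; the wedge Ps − Pb = 4 gives 59/9 + (1/9)Q − (580/3 - (5/3)Q) = 4, so Q' = 107.3125.
Then Pb = 580/3 − (5/3)·107.3125 = 695/48 and Ps = 59/9 + (1/9)·107.3125 = 887/48.
Buyers' price falls by P* − Pb = 875/48 − 695/48 = 3.75; sellers' price rises by Ps − P* = 887/48 − 875/48 = 0.25.
So consumers capture 3.75/4 = 0.9375 of each unit of subsidy.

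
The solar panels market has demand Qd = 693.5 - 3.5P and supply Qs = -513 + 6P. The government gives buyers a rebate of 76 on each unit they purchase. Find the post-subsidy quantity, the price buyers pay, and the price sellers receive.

Q' = 417; buyers pay 79; sellers receive 155

Pre-subsidy: 693.5 - 3.5P = -513 + 6P gives P* = 127, Q* = 249.
With the rebate, buyers effectively pay Pb = Ps − 76, where Ps is the price sellers receive.
Demand in terms of Ps becomes Qd = 693.5 − 3.5(Ps − 76) = 959.5 - 3.5Ps. Setting this equal to supply: 959.5 - 3.5Ps = -513 + 6Ps, so Ps = 155.
Buyers pay Pb = 155 − 76 = 79; Q' = -513 + 6·155 = 417.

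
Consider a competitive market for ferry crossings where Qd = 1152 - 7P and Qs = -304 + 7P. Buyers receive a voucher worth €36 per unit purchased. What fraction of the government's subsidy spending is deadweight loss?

DWL / government spending = 63/550

Pre-subsidy: 1152 - 7P = -304 + 7P gives P* = 104, Q* = 424.
With the rebate, buyers effectively pay Pb = Ps − 36, where Ps is the price sellers receive.
Demand in terms of Ps becomes Qd = 1152 − 7(Ps − 36) = 1404 - 7Ps. Setting this equal to supply: 1404 - 7Ps = -304 + 7Ps, so Ps = 122.
Buyers pay Pb = 122 − 36 = 86; Q' = -304 + 7·122 = 550.
ΔCS = ½(424 + 550)(104 − 86) = 8766; ΔPS = ½(424 + 550)(122 − 104) = 8766.
Government spending = 36 × 550 = 19800.
DWL = ½ × 36 × (550 − 424) = 2268; fraction = 2268 / 19800 = 63/550.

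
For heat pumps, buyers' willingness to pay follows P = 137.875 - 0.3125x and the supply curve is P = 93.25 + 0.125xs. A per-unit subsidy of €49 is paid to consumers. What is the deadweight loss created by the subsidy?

Pre-subsidy: 137.875 - 0.3125x = 93.25 + 0.125x gives x* = 102 and P* = 106.
With the rebate, buyers effectively pay Pb = Ps − 49, where Ps is the price sellers receive.
On the curves, Pb = 137.875 - 0.3125x and Ps = 93.25 + 0.125x; the wedge Ps − Pb = 49 gives 93.25 + 0.125x − (137.875 - 0.3125x) = 49, so x' = 214.
Then Pb = 137.875 − 0.3125·214 = 71 and Ps = 93.25 + 0.125·214 = 120.
The subsidy expands output by 214 − 102 = 112 past the efficient level; on those units the gap between marginal cost and willingness to pay runs from 0 up to 49.
DWL = ½ × 49 × 112 = 2744.

Deadweight loss = €2744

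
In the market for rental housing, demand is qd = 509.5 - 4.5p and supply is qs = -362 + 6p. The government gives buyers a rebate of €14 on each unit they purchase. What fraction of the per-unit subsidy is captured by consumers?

Pre-subsidy: 509.5 - 4.5p = -362 + 6p gives p* = 83, q* = 136.
With the rebate, buyers effectively pay pb = ps − 14, where ps is the price sellers receive.
Demand in terms of ps becomes qd = 509.5 − 4.5(ps − 14) = 572.5 - 4.5ps. Setting this equal to supply: 572.5 - 4.5ps = -362 + 6ps, so ps = 89.
Buyers pay pb = 89 − 14 = 75; q' = -362 + 6·89 = 172.
Buyers' price falls by p* − pb = 83 − 75 = 8; sellers' price rises by ps − p* = 89 − 83 = 6.
So consumers capture 8/14 = 4/7 of each unit of subsidy.

Consumer share = 4/7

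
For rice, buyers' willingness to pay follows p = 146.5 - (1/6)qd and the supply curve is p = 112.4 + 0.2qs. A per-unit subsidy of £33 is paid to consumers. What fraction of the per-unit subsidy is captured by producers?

Producer share = 6/11

Pre-subsidy: 146.5 - (1/6)q = 112.4 + 0.2q gives q* = 93 and p* = 131.
With the rebate, buyers effectively pay pb = ps − 33, where ps is the price sellers receive.
On the curves, pb = 146.5 - (1/6)q and ps = 112.4 + 0.2q; the wedge ps − pb = 33 gives 112.4 + 0.2q − (146.5 - (1/6)q) = 33, so q' = 183.
Then pb = 146.5 − (1/6)·183 = 116 and ps = 112.4 + 0.2·183 = 149.
Buyers' price falls by p* − pb = 131 − 116 = 15; sellers' price rises by ps − p* = 149 − 131 = 18.
So producers capture 18/33 = 6/11 of each unit of subsidy.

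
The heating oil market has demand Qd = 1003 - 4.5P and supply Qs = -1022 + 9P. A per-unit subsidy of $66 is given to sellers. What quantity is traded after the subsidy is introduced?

Q' = 526

Pre-subsidy: 1003 - 4.5P = -1022 + 9P gives P* = 150, Q* = 328.
With the subsidy, sellers receive Ps = Pb + 66 for each unit, where Pb is the price buyers pay.
Supply in terms of Pb becomes Qs = -1022 + 9(Pb + 66) = -428 + 9Pb. Setting this equal to demand: 1003 - 4.5Pb = -428 + 9Pb, so Pb = 106.
Sellers receive Ps = 106 + 66 = 172; Q' = 1003 − 4.5·106 = 526.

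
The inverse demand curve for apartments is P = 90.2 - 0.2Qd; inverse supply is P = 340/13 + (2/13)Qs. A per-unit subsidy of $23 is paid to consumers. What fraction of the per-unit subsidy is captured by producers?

Pre-subsidy: 90.2 - 0.2Q = 340/13 + (2/13)Q gives Q* = 181 and P* = 54.
With the rebate, buyers effectively pay Pb = Ps − 23, where Ps is the price sellers receive.
On the curves, Pb = 90.2 - 0.2Q and Ps = 340/13 + (2/13)Q; the wedge Ps − Pb = 23 gives 340/13 + (2/13)Q − (90.2 - 0.2Q) = 23, so Q' = 246.
Then Pb = 90.2 − 0.2·246 = 41 and Ps = 340/13 + (2/13)·246 = 64.
Buyers' price falls by P* − Pb = 54 − 41 = 13; sellers' price rises by Ps − P* = 64 − 54 = 10.
So producers capture 10/23 = 10/23 of each unit of subsidy.

Producer share = 10/23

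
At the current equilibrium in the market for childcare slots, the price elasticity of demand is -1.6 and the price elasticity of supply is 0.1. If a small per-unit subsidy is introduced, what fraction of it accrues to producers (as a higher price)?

Producer share = 16/17

For a small subsidy around the equilibrium, the benefit split depends on the relative slopes, which at a point are proportional to the elasticities.
Buyer share = εs/(εs + |εd|) = 0.1/(0.1 + 1.6) = 1/17; seller share = |εd|/(εs + |εd|) = 16/17.
So producers capture 16/17 of the subsidy.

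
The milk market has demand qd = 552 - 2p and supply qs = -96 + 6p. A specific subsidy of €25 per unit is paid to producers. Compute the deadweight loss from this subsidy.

Pre-subsidy: 552 - 2p = -96 + 6p gives p* = 81, q* = 390.
With the subsidy, sellers receive ps = pb + 25 for each unit, where pb is the price buyers pay.
Supply in terms of pb becomes qs = -96 + 6(pb + 25) = 54 + 6pb. Setting this equal to demand: 552 - 2pb = 54 + 6pb, so pb = 62.25.
Sellers receive ps = 62.25 + 25 = 87.25; q' = 552 − 2·62.25 = 427.5.
The subsidy expands output by 427.5 − 390 = 37.5 past the efficient level; on those units the gap between marginal cost and willingness to pay runs from 0 up to 25.
DWL = ½ × 25 × 37.5 = 468.75.

Deadweight loss = €468.75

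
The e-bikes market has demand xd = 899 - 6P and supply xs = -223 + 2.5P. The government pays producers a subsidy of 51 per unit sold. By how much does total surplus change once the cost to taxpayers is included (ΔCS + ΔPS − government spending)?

Pre-subsidy: 899 - 6P = -223 + 2.5P gives P* = 132, x* = 107.
With the subsidy, sellers receive Ps = Pb + 51 for each unit, where Pb is the price buyers pay.
Supply in terms of Pb becomes xs = -223 + 2.5(Pb + 51) = -95.5 + 2.5Pb. Setting this equal to demand: 899 - 6Pb = -95.5 + 2.5Pb, so Pb = 117.
Sellers receive Ps = 117 + 51 = 168; x' = 899 − 6·117 = 197.
ΔCS = ½(107 + 197)(132 − 117) = 2280; ΔPS = ½(107 + 197)(168 − 132) = 5472.
Government spending = 51 × 197 = 10047.
Net change = 2280 + 5472 − 10047 = -2295. The loss equals the DWL triangle ½·51·90.

Net change in total surplus = -2295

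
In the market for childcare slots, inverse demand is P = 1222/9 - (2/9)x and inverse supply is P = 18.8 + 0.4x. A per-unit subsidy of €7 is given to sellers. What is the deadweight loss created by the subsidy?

Deadweight loss = €39.375

Pre-subsidy: 1222/9 - (2/9)x = 18.8 + 0.4x gives x* = 188 and P* = 94.
With the subsidy, sellers receive Ps = Pb + 7 for each unit, where Pb is the price buyers pay.
On the curves, Pb = 1222/9 - (2/9)x and Ps = 18.8 + 0.4x; the wedge Ps − Pb = 7 gives 18.8 + 0.4x − (1222/9 - (2/9)x) = 7, so x' = 199.25.
Then Pb = 1222/9 − (2/9)·199.25 = 91.5 and Ps = 18.8 + 0.4·199.25 = 98.5.
The subsidy expands output by 199.25 − 188 = 11.25 past the efficient level; on those units the gap between marginal cost and willingness to pay runs from 0 up to 7.
DWL = ½ × 7 × 11.25 = 39.375.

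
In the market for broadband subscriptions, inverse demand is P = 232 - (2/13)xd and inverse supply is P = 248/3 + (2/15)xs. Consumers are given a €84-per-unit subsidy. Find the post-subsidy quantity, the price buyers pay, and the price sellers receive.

x' = 812.5; buyers pay €107; sellers receive €191

Pre-subsidy: 232 - (2/13)x = 248/3 + (2/15)x gives x* = 520 and P* = 152.
With the rebate, buyers effectively pay Pb = Ps − 84, where Ps is the price sellers receive.
On the curves, Pb = 232 - (2/13)x and Ps = 248/3 + (2/15)x; the wedge Ps − Pb = 84 gives 248/3 + (2/15)x − (232 - (2/13)x) = 84, so x' = 812.5.
Then Pb = 232 − (2/13)·812.5 = 107 and Ps = 248/3 + (2/15)·812.5 = 191.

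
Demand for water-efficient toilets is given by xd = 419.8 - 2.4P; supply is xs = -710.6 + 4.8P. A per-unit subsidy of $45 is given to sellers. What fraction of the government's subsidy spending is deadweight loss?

Pre-subsidy: 419.8 - 2.4P = -710.6 + 4.8P gives P* = 157, x* = 43.
With the subsidy, sellers receive Ps = Pb + 45 for each unit, where Pb is the price buyers pay.
Supply in terms of Pb becomes xs = -710.6 + 4.8(Pb + 45) = -494.6 + 4.8Pb. Setting this equal to demand: 419.8 - 2.4Pb = -494.6 + 4.8Pb, so Pb = 127.
Sellers receive Ps = 127 + 45 = 172; x' = 419.8 − 2.4·127 = 115.
ΔCS = ½(43 + 115)(157 − 127) = 2370; ΔPS = ½(43 + 115)(172 − 157) = 1185.
Government spending = 45 × 115 = 5175.
DWL = ½ × 45 × (115 − 43) = 1620; fraction = 1620 / 5175 = 36/115.

DWL / government spending = 36/115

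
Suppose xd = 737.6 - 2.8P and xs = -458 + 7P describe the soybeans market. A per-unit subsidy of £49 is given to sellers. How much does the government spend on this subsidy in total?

Government cost = £24206

Pre-subsidy: 737.6 - 2.8P = -458 + 7P gives P* = 122, x* = 396.
With the subsidy, sellers receive Ps = Pb + 49 for each unit, where Pb is the price buyers pay.
Supply in terms of Pb becomes xs = -458 + 7(Pb + 49) = -115 + 7Pb. Setting this equal to demand: 737.6 - 2.8Pb = -115 + 7Pb, so Pb = 87.
Sellers receive Ps = 87 + 49 = 136; x' = 737.6 − 2.8·87 = 494.
Government outlay = subsidy × quantity = 49 × 494 = 24206.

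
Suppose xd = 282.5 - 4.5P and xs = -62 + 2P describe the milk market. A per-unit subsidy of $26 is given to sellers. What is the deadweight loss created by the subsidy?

Deadweight loss = $468

Pre-subsidy: 282.5 - 4.5P = -62 + 2P gives P* = 53, x* = 44.
With the subsidy, sellers receive Ps = Pb + 26 for each unit, where Pb is the price buyers pay.
Supply in terms of Pb becomes xs = -62 + 2(Pb + 26) = -10 + 2Pb. Setting this equal to demand: 282.5 - 4.5Pb = -10 + 2Pb, so Pb = 45.
Sellers receive Ps = 45 + 26 = 71; x' = 282.5 − 4.5·45 = 80.
The subsidy expands output by 80 − 44 = 36 past the efficient level; on those units the gap between marginal cost and willingness to pay runs from 0 up to 26.
DWL = ½ × 26 × 36 = 468.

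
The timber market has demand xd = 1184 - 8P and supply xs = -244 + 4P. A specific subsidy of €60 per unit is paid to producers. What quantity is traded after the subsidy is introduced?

Pre-subsidy: 1184 - 8P = -244 + 4P gives P* = 119, x* = 232.
With the subsidy, sellers receive Ps = Pb + 60 for each unit, where Pb is the price buyers pay.
Supply in terms of Pb becomes xs = -244 + 4(Pb + 60) = -4 + 4Pb. Setting this equal to demand: 1184 - 8Pb = -4 + 4Pb, so Pb = 99.
Sellers receive Ps = 99 + 60 = 159; x' = 1184 − 8·99 = 392.

x' = 392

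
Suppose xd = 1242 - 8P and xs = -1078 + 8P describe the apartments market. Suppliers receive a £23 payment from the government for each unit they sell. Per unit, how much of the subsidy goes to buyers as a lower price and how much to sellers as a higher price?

Pre-subsidy: 1242 - 8P = -1078 + 8P gives P* = 145, x* = 82.
With the subsidy, sellers receive Ps = Pb + 23 for each unit, where Pb is the price buyers pay.
Supply in terms of Pb becomes xs = -1078 + 8(Pb + 23) = -894 + 8Pb. Setting this equal to demand: 1242 - 8Pb = -894 + 8Pb, so Pb = 133.5.
Sellers receive Ps = 133.5 + 23 = 156.5; x' = 1242 − 8·133.5 = 174.
Buyers' price falls by P* − Pb = 145 − 133.5 = 11.5; sellers' price rises by Ps − P* = 156.5 − 145 = 11.5.

Buyers gain £11.5 per unit; sellers gain £11.5 per unit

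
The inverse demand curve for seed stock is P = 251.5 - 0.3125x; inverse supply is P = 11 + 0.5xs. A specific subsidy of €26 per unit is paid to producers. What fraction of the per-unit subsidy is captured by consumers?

Pre-subsidy: 251.5 - 0.3125x = 11 + 0.5x gives x* = 296 and P* = 159.
With the subsidy, sellers receive Ps = Pb + 26 for each unit, where Pb is the price buyers pay.
On the curves, Pb = 251.5 - 0.3125x and Ps = 11 + 0.5x; the wedge Ps − Pb = 26 gives 11 + 0.5x − (251.5 - 0.3125x) = 26, so x' = 328.
Then Pb = 251.5 − 0.3125·328 = 149 and Ps = 11 + 0.5·328 = 175.
Buyers' price falls by P* − Pb = 159 − 149 = 10; sellers' price rises by Ps − P* = 175 − 159 = 16.
So consumers capture 10/26 = 5/13 of each unit of subsidy.

Consumer share = 5/13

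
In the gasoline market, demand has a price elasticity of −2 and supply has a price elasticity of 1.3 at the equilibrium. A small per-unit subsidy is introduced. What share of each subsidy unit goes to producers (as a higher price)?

For a small subsidy around the equilibrium, the benefit split depends on the relative slopes, which at a point are proportional to the elasticities.
Buyer share = εs/(εs + |εd|) = 1.3/(1.3 + 2) = 13/33; seller share = |εd|/(εs + |εd|) = 20/33.
So producers capture 20/33 of the subsidy.

Producer share = 20/33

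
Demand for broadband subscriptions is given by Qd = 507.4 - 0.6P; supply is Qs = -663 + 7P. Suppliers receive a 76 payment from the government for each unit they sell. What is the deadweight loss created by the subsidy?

Pre-subsidy: 507.4 - 0.6P = -663 + 7P gives P* = 154, Q* = 415.
With the subsidy, sellers receive Ps = Pb + 76 for each unit, where Pb is the price buyers pay.
Supply in terms of Pb becomes Qs = -663 + 7(Pb + 76) = -131 + 7Pb. Setting this equal to demand: 507.4 - 0.6Pb = -131 + 7Pb, so Pb = 84.
Sellers receive Ps = 84 + 76 = 160; Q' = 507.4 − 0.6·84 = 457.
The subsidy expands output by 457 − 415 = 42 past the efficient level; on those units the gap between marginal cost and willingness to pay runs from 0 up to 76.
DWL = ½ × 76 × 42 = 1596.

Deadweight loss = 1596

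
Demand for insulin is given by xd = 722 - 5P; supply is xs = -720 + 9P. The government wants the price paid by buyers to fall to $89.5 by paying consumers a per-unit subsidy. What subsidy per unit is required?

At a buyer price of 89.5, quantity demanded is 722 − 5·89.5 = 274.5.
Sellers supply 274.5 only when they receive Ps with -720 + 9·Ps = 274.5, i.e. Ps = 110.5.
s = Ps − Pb = 110.5 − 89.5 = 21.

Required subsidy s = $21 per unit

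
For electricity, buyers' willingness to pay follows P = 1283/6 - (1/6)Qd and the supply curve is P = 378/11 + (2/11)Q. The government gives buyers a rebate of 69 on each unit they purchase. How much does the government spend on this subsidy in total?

Government cost = 49197

Pre-subsidy: 1283/6 - (1/6)Q = 378/11 + (2/11)Q gives Q* = 515 and P* = 128.
With the rebate, buyers effectively pay Pb = Ps − 69, where Ps is the price sellers receive.
On the curves, Pb = 1283/6 - (1/6)Q and Ps = 378/11 + (2/11)Q; the wedge Ps − Pb = 69 gives 378/11 + (2/11)Q − (1283/6 - (1/6)Q) = 69, so Q' = 713.
Then Pb = 1283/6 − (1/6)·713 = 95 and Ps = 378/11 + (2/11)·713 = 164.
Government outlay = subsidy × quantity = 69 × 713 = 49197.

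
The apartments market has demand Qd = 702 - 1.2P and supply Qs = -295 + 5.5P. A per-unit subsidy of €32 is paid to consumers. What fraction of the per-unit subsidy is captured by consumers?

Pre-subsidy: 702 - 1.2P = -295 + 5.5P gives P* = 9970/67, Q* = 35070/67.
With the rebate, buyers effectively pay Pb = Ps − 32, where Ps is the price sellers receive.
Demand in terms of Ps becomes Qd = 702 − 1.2(Ps − 32) = 740.4 - 1.2Ps. Setting this equal to supply: 740.4 - 1.2Ps = -295 + 5.5Ps, so Ps = 10354/67.
Buyers pay Pb = 10354/67 − 32 = 8210/67; Q' = -295 + 5.5·(10354/67) = 37182/67.
Buyers' price falls by P* − Pb = 9970/67 − 8210/67 = 1760/67; sellers' price rises by Ps − P* = 10354/67 − 9970/67 = 384/67.
So consumers capture (1760/67)/32 = 55/67 of each unit of subsidy.

Consumer share = 55/67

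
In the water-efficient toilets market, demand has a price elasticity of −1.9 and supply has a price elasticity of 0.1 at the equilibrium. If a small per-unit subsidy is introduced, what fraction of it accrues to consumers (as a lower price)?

Consumer share = 0.05

For a small subsidy around the equilibrium, the benefit split depends on the relative slopes, which at a point are proportional to the elasticities.
Buyer share = εs/(εs + |εd|) = 0.1/(0.1 + 1.9) = 0.05; seller share = |εd|/(εs + |εd|) = 0.95.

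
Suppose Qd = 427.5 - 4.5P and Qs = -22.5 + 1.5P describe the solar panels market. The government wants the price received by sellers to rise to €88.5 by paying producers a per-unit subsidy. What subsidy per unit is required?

At a seller price of 88.5, quantity supplied is -22.5 + 1.5·88.5 = 110.25.
Buyers absorb 110.25 only when they pay Pb with 427.5 − 4.5·Pb = 110.25, i.e. Pb = 70.5.
s = Ps − Pb = 88.5 − 70.5 = 18.

Required subsidy s = €18 per unit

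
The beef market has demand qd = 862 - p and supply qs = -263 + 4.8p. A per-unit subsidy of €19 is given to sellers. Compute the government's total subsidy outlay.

Government cost = 376751/29

Pre-subsidy: 862 - p = -263 + 4.8p gives p* = 5625/29, q* = 19373/29.
With the subsidy, sellers receive ps = pb + 19 for each unit, where pb is the price buyers pay.
Supply in terms of pb becomes qs = -263 + 4.8(pb + 19) = -171.8 + 4.8pb. Setting this equal to demand: 862 - pb = -171.8 + 4.8pb, so pb = 5169/29.
Sellers receive ps = 5169/29 + 19 = 5720/29; q' = 862 − 1·(5169/29) = 19829/29.
Government outlay = subsidy × quantity = 19 × 19829/29 = 376751/29.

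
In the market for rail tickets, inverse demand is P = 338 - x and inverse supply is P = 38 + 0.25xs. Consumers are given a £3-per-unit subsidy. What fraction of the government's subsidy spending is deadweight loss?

DWL / government spending = 1/202

Pre-subsidy: 338 - x = 38 + 0.25x gives x* = 240 and P* = 98.
With the rebate, buyers effectively pay Pb = Ps − 3, where Ps is the price sellers receive.
On the curves, Pb = 338 - x and Ps = 38 + 0.25x; the wedge Ps − Pb = 3 gives 38 + 0.25x − (338 - x) = 3, so x' = 242.4.
Then Pb = 338 − 1·242.4 = 95.6 and Ps = 38 + 0.25·242.4 = 98.6.
ΔCS = ½(240 + 242.4)(98 − 95.6) = 578.88; ΔPS = ½(240 + 242.4)(98.6 − 98) = 144.72.
Government spending = 3 × 242.4 = 727.2.
DWL = ½ × 3 × (242.4 − 240) = 3.6; fraction = 3.6 / 727.2 = 1/202.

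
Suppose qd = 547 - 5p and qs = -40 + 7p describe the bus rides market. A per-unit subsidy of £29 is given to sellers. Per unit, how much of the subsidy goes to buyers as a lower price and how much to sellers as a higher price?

Pre-subsidy: 547 - 5p = -40 + 7p gives p* = 587/12, q* = 3629/12.
With the subsidy, sellers receive ps = pb + 29 for each unit, where pb is the price buyers pay.
Supply in terms of pb becomes qs = -40 + 7(pb + 29) = 163 + 7pb. Setting this equal to demand: 547 - 5pb = 163 + 7pb, so pb = 32.
Sellers receive ps = 32 + 29 = 61; q' = 547 − 5·32 = 387.
Buyers' price falls by p* − pb = 587/12 − 32 = 203/12; sellers' price rises by ps − p* = 61 − 587/12 = 145/12.

Buyers gain 203/12 per unit; sellers gain 145/12 per unit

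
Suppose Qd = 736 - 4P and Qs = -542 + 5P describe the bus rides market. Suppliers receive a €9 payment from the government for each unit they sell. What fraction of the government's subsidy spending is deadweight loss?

Pre-subsidy: 736 - 4P = -542 + 5P gives P* = 142, Q* = 168.
With the subsidy, sellers receive Ps = Pb + 9 for each unit, where Pb is the price buyers pay.
Supply in terms of Pb becomes Qs = -542 + 5(Pb + 9) = -497 + 5Pb. Setting this equal to demand: 736 - 4Pb = -497 + 5Pb, so Pb = 137.
Sellers receive Ps = 137 + 9 = 146; Q' = 736 − 4·137 = 188.
ΔCS = ½(168 + 188)(142 − 137) = 890; ΔPS = ½(168 + 188)(146 − 142) = 712.
Government spending = 9 × 188 = 1692.
DWL = ½ × 9 × (188 − 168) = 90; fraction = 90 / 1692 = 5/94.

DWL / government spending = 5/94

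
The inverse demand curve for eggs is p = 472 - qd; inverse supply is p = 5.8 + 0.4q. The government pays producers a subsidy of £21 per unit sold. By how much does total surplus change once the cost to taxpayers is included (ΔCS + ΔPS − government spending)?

Pre-subsidy: 472 - q = 5.8 + 0.4q gives q* = 333 and p* = 139.
With the subsidy, sellers receive ps = pb + 21 for each unit, where pb is the price buyers pay.
On the curves, pb = 472 - q and ps = 5.8 + 0.4q; the wedge ps − pb = 21 gives 5.8 + 0.4q − (472 - q) = 21, so q' = 348.
Then pb = 472 − 1·348 = 124 and ps = 5.8 + 0.4·348 = 145.
ΔCS = ½(333 + 348)(139 − 124) = 5107.5; ΔPS = ½(333 + 348)(145 − 139) = 2043.
Government spending = 21 × 348 = 7308.
Net change = 5107.5 + 2043 − 7308 = -157.5. The loss equals the DWL triangle ½·21·15.

Net change in total surplus = -£157.5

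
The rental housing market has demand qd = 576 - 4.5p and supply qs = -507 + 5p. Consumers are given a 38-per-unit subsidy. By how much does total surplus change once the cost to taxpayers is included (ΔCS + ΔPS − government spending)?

Net change in total surplus = -1710

Pre-subsidy: 576 - 4.5p = -507 + 5p gives p* = 114, q* = 63.
With the rebate, buyers effectively pay pb = ps − 38, where ps is the price sellers receive.
Demand in terms of ps becomes qd = 576 − 4.5(ps − 38) = 747 - 4.5ps. Setting this equal to supply: 747 - 4.5ps = -507 + 5ps, so ps = 132.
Buyers pay pb = 132 − 38 = 94; q' = -507 + 5·132 = 153.
ΔCS = ½(63 + 153)(114 − 94) = 2160; ΔPS = ½(63 + 153)(132 − 114) = 1944.
Government spending = 38 × 153 = 5814.
Net change = 2160 + 1944 − 5814 = -1710. The loss equals the DWL triangle ½·38·90.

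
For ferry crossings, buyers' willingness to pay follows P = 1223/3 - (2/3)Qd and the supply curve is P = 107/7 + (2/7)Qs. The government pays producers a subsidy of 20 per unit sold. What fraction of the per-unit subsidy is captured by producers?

Pre-subsidy: 1223/3 - (2/3)Q = 107/7 + (2/7)Q gives Q* = 412 and P* = 133.
With the subsidy, sellers receive Ps = Pb + 20 for each unit, where Pb is the price buyers pay.
On the curves, Pb = 1223/3 - (2/3)Q and Ps = 107/7 + (2/7)Q; the wedge Ps − Pb = 20 gives 107/7 + (2/7)Q − (1223/3 - (2/3)Q) = 20, so Q' = 433.
Then Pb = 1223/3 − (2/3)·433 = 119 and Ps = 107/7 + (2/7)·433 = 139.
Buyers' price falls by P* − Pb = 133 − 119 = 14; sellers' price rises by Ps − P* = 139 − 133 = 6.
So producers capture 6/20 = 0.3 of each unit of subsidy.

Producer share = 0.3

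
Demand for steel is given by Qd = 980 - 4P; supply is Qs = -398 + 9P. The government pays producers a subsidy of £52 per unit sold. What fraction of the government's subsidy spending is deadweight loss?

DWL / government spending = 18/175

Pre-subsidy: 980 - 4P = -398 + 9P gives P* = 106, Q* = 556.
With the subsidy, sellers receive Ps = Pb + 52 for each unit, where Pb is the price buyers pay.
Supply in terms of Pb becomes Qs = -398 + 9(Pb + 52) = 70 + 9Pb. Setting this equal to demand: 980 - 4Pb = 70 + 9Pb, so Pb = 70.
Sellers receive Ps = 70 + 52 = 122; Q' = 980 − 4·70 = 700.
ΔCS = ½(556 + 700)(106 − 70) = 22608; ΔPS = ½(556 + 700)(122 − 106) = 10048.
Government spending = 52 × 700 = 36400.
DWL = ½ × 52 × (700 − 556) = 3744; fraction = 3744 / 36400 = 18/175.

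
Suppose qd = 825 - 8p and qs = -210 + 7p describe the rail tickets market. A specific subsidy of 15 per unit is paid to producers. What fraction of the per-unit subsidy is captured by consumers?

Pre-subsidy: 825 - 8p = -210 + 7p gives p* = 69, q* = 273.
With the subsidy, sellers receive ps = pb + 15 for each unit, where pb is the price buyers pay.
Supply in terms of pb becomes qs = -210 + 7(pb + 15) = -105 + 7pb. Setting this equal to demand: 825 - 8pb = -105 + 7pb, so pb = 62.
Sellers receive ps = 62 + 15 = 77; q' = 825 − 8·62 = 329.
Buyers' price falls by p* − pb = 69 − 62 = 7; sellers' price rises by ps − p* = 77 − 69 = 8.
So consumers capture 7/15 = 7/15 of each unit of subsidy.

Consumer share = 7/15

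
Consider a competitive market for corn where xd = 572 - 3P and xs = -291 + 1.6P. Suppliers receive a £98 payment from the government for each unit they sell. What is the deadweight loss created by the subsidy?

Pre-subsidy: 572 - 3P = -291 + 1.6P gives P* = 4315/23, x* = 211/23.
With the subsidy, sellers receive Ps = Pb + 98 for each unit, where Pb is the price buyers pay.
Supply in terms of Pb becomes xs = -291 + 1.6(Pb + 98) = -134.2 + 1.6Pb. Setting this equal to demand: 572 - 3Pb = -134.2 + 1.6Pb, so Pb = 3531/23.
Sellers receive Ps = 3531/23 + 98 = 5785/23; x' = 572 − 3·(3531/23) = 2563/23.
The subsidy expands output by 2563/23 − 211/23 = 2352/23 past the efficient level; on those units the gap between marginal cost and willingness to pay runs from 0 up to 98.
DWL = ½ × 98 × 2352/23 = 115248/23.

Deadweight loss = 115248/23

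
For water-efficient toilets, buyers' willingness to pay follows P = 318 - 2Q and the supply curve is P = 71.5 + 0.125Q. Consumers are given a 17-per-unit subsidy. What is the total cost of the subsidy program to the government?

Pre-subsidy: 318 - 2Q = 71.5 + 0.125Q gives Q* = 116 and P* = 86.
With the rebate, buyers effectively pay Pb = Ps − 17, where Ps is the price sellers receive.
On the curves, Pb = 318 - 2Q and Ps = 71.5 + 0.125Q; the wedge Ps − Pb = 17 gives 71.5 + 0.125Q − (318 - 2Q) = 17, so Q' = 124.
Then Pb = 318 − 2·124 = 70 and Ps = 71.5 + 0.125·124 = 87.
Government outlay = subsidy × quantity = 17 × 124 = 2108.

Government cost = 2108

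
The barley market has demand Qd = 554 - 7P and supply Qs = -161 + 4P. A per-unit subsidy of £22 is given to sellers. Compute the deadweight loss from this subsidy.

Pre-subsidy: 554 - 7P = -161 + 4P gives P* = 65, Q* = 99.
With the subsidy, sellers receive Ps = Pb + 22 for each unit, where Pb is the price buyers pay.
Supply in terms of Pb becomes Qs = -161 + 4(Pb + 22) = -73 + 4Pb. Setting this equal to demand: 554 - 7Pb = -73 + 4Pb, so Pb = 57.
Sellers receive Ps = 57 + 22 = 79; Q' = 554 − 7·57 = 155.
The subsidy expands output by 155 − 99 = 56 past the efficient level; on those units the gap between marginal cost and willingness to pay runs from 0 up to 22.
DWL = ½ × 22 × 56 = 616.

Deadweight loss = £616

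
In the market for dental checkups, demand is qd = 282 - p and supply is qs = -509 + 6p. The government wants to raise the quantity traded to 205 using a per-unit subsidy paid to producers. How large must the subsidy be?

At q = 205, invert demand for the buyer price: pb = (282 − 205)/1 = 77; invert supply for the seller price: ps = (205 − (-509))/6 = 119.
The subsidy must fill the gap: s = ps − pb = 119 − 77 = 42.

Required subsidy s = 42 per unit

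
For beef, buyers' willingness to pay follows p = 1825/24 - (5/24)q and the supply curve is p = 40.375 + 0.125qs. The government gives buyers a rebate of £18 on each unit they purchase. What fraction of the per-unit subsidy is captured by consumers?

Pre-subsidy: 1825/24 - (5/24)q = 40.375 + 0.125q gives q* = 107 and p* = 53.75.
With the rebate, buyers effectively pay pb = ps − 18, where ps is the price sellers receive.
On the curves, pb = 1825/24 - (5/24)q and ps = 40.375 + 0.125q; the wedge ps − pb = 18 gives 40.375 + 0.125q − (1825/24 - (5/24)q) = 18, so q' = 161.
Then pb = 1825/24 − (5/24)·161 = 42.5 and ps = 40.375 + 0.125·161 = 60.5.
Buyers' price falls by p* − pb = 53.75 − 42.5 = 11.25; sellers' price rises by ps − p* = 60.5 − 53.75 = 6.75.
So consumers capture 11.25/18 = 0.625 of each unit of subsidy.

Consumer share = 0.625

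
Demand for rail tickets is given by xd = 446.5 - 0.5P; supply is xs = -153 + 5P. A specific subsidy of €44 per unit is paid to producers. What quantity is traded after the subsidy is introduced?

x' = 412

Pre-subsidy: 446.5 - 0.5P = -153 + 5P gives P* = 109, x* = 392.
With the subsidy, sellers receive Ps = Pb + 44 for each unit, where Pb is the price buyers pay.
Supply in terms of Pb becomes xs = -153 + 5(Pb + 44) = 67 + 5Pb. Setting this equal to demand: 446.5 - 0.5Pb = 67 + 5Pb, so Pb = 69.
Sellers receive Ps = 69 + 44 = 113; x' = 446.5 − 0.5·69 = 412.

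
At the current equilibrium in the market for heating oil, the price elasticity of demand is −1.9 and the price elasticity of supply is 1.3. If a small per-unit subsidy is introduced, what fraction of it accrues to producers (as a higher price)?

For a small subsidy around the equilibrium, the benefit split depends on the relative slopes, which at a point are proportional to the elasticities.
Buyer share = εs/(εs + |εd|) = 1.3/(1.3 + 1.9) = 0.40625; seller share = |εd|/(εs + |εd|) = 0.59375.
So producers capture 0.59375 of the subsidy.

Producer share = 0.59375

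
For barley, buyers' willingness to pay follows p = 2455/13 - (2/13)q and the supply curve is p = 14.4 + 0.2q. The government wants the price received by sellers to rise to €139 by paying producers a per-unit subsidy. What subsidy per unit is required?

At a seller price of 139, quantity supplied is -72 + 5·139 = 623.
Buyers absorb 623 only when they pay pb = 2455/13 − (2/13)·623 = 93.
s = ps − pb = 139 − 93 = 46.

Required subsidy s = €46 per unit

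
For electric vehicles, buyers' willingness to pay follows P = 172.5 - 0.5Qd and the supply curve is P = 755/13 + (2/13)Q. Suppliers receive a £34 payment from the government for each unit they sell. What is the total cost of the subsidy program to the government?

Pre-subsidy: 172.5 - 0.5Q = 755/13 + (2/13)Q gives Q* = 175 and P* = 85.
With the subsidy, sellers receive Ps = Pb + 34 for each unit, where Pb is the price buyers pay.
On the curves, Pb = 172.5 - 0.5Q and Ps = 755/13 + (2/13)Q; the wedge Ps − Pb = 34 gives 755/13 + (2/13)Q − (172.5 - 0.5Q) = 34, so Q' = 227.
Then Pb = 172.5 − 0.5·227 = 59 and Ps = 755/13 + (2/13)·227 = 93.
Government outlay = subsidy × quantity = 34 × 227 = 7718.

Government cost = £7718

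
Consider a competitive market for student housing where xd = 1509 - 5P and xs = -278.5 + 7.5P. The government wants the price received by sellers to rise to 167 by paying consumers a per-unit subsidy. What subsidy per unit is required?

At a seller price of 167, quantity supplied is -278.5 + 7.5·167 = 974.
Buyers absorb 974 only when they pay Pb with 1509 − 5·Pb = 974, i.e. Pb = 107.
s = Ps − Pb = 167 − 107 = 60.

Required subsidy s = 60 per unit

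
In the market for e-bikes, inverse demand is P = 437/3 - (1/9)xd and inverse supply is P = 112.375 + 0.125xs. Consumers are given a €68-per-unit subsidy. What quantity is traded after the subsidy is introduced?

Pre-subsidy: 437/3 - (1/9)x = 112.375 + 0.125x gives x* = 141 and P* = 130.
With the rebate, buyers effectively pay Pb = Ps − 68, where Ps is the price sellers receive.
On the curves, Pb = 437/3 - (1/9)x and Ps = 112.375 + 0.125x; the wedge Ps − Pb = 68 gives 112.375 + 0.125x − (437/3 - (1/9)x) = 68, so x' = 429.
Then Pb = 437/3 − (1/9)·429 = 98 and Ps = 112.375 + 0.125·429 = 166.

x' = 429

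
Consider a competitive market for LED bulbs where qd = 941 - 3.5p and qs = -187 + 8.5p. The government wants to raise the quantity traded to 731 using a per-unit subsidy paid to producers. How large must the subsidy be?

Required subsidy s = 48 per unit

At q = 731, invert demand for the buyer price: pb = (941 − 731)/3.5 = 60; invert supply for the seller price: ps = (731 − (-187))/8.5 = 108.
The subsidy must fill the gap: s = ps − pb = 108 − 60 = 48.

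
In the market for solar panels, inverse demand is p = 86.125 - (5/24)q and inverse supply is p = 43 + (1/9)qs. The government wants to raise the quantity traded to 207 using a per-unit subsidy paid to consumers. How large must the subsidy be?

Required subsidy s = 23 per unit

At q = 207, from the demand curve buyers pay pb = 86.125 − (5/24)·207 = 43; from the supply curve sellers need ps = 43 + (1/9)·207 = 66.
The subsidy must fill the gap: s = ps − pb = 66 − 43 = 23.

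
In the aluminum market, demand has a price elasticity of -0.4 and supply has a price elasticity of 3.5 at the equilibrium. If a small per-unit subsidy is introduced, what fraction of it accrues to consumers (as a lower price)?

Consumer share = 35/39

For a small subsidy around the equilibrium, the benefit split depends on the relative slopes, which at a point are proportional to the elasticities.
Buyer share = εs/(εs + |εd|) = 3.5/(3.5 + 0.4) = 35/39; seller share = |εd|/(εs + |εd|) = 4/39.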